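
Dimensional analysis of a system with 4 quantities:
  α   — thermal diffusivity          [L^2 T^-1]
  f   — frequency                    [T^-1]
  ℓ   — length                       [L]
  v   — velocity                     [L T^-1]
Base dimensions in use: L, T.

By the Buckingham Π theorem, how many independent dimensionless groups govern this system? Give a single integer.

Exponent matrix [L,T] × [α,f,ℓ,v]:
  L: [ 2  0  1  1]
  T: [-1 -1  0 -1]
Echelon form has 2 nonzero rows (pivots: α,f)
4 vars − rank 2 = 2 Π groups

2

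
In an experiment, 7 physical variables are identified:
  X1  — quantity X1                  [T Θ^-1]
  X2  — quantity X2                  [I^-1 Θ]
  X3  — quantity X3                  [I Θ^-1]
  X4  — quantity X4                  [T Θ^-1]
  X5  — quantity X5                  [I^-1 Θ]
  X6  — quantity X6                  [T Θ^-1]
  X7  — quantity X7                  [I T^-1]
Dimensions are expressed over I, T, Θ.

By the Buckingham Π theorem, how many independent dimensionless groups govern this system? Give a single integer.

5

Exponent matrix [I,T,Θ] × [X1,X2,X3,X4,X5,X6,X7]:
  I: [ 0 -1  1  0 -1  0  1]
  T: [ 1  0  0  1  0  1 -1]
  Θ: [-1  1 -1 -1  1 -1  0]
RREF → pivots at {X1,X2} ⇒ r = 2
Π count = n − r = 7 − 2 = 5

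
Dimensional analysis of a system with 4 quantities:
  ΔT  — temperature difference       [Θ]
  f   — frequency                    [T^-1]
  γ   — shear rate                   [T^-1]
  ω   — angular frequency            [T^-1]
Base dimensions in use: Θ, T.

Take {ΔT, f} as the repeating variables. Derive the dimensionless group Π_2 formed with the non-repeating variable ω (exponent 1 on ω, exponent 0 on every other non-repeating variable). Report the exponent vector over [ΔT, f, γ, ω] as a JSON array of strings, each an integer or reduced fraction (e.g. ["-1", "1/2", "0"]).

["0", "-1", "0", "1"]

Exponent matrix [Θ,T] × [ΔT,f,γ,ω]:
  Θ: [ 1  0  0  0]
  T: [ 0 -1 -1 -1]
RREF → pivots at {ΔT,f} ⇒ r = 2
Repeat: ΔT,f; free: γ,ω
RREF:
  r0: [   1    0    0    0]
  r1: [   0    1    1    1]
Fix exponent of ω at 1, γ at 0; solve each RREF row for its pivot's exponent:
  r0: exp(ΔT) + (0)·1 = 0 ⇒ exp(ΔT) = 0
  r1: exp(f) + (1)·1 = 0 ⇒ exp(f) = -1
Π_2 = f^-1 · ω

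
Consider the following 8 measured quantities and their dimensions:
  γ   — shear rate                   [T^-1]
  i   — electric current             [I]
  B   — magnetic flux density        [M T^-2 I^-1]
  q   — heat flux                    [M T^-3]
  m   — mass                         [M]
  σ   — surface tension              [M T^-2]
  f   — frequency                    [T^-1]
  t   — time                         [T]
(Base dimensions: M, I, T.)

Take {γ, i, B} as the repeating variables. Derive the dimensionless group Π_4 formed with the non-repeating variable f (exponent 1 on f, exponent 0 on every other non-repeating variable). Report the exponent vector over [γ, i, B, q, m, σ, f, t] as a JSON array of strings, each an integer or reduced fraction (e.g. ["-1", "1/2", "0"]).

Exponent matrix [M,I,T] × [γ,i,B,q,m,σ,f,t]:
  M: [ 0  0  1  1  1  1  0  0]
  I: [ 0  1 -1  0  0  0  0  0]
  T: [-1  0 -2 -3  0 -2 -1  1]
Row reduction gives pivot columns γ,i,B; rank = 3
Pivot set = {γ,i,B}, free = {q,m,σ,f,t}
RREF:
  r0: [   1    0    0    1   -2    0    1   -1]
  r1: [   0    1    0    1    1    1    0    0]
  r2: [   0    0    1    1    1    1    0    0]
Fix exponent of f at 1, q at 0, m at 0, σ at 0, t at 0; solve each RREF row for its pivot's exponent:
  r0: exp(γ) + (1)·1 = 0 ⇒ exp(γ) = -1
  r1: exp(i) + (0)·1 = 0 ⇒ exp(i) = 0
  r2: exp(B) + (0)·1 = 0 ⇒ exp(B) = 0
Π_4 = γ^-1 · f

["-1", "0", "0", "0", "0", "0", "1", "0"]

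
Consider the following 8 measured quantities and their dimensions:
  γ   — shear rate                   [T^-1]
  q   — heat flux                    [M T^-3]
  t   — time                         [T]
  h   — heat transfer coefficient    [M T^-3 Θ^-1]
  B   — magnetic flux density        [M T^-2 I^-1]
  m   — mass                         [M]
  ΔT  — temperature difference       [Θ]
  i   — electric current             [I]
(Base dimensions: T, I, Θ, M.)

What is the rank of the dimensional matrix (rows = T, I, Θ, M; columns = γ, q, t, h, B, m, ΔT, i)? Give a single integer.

4

Dimensional matrix (T×I×Θ×M by γ×q×t×h×B×m×ΔT×i):
  T: [-1 -3  1 -3 -2  0  0  0]
  I: [ 0  0  0  0 -1  0  0  1]
  Θ: [ 0  0  0 -1  0  0  1  0]
  M: [ 0  1  0  1  1  1  0  0]
Row reduction gives pivot columns γ,q,h,B; rank = 4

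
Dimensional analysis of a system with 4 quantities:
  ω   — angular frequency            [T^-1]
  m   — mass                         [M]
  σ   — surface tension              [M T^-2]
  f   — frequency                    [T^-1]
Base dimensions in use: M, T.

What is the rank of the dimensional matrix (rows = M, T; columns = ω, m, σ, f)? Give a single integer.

2

Write exponents as rows M,T / cols ω,m,σ,f:
  M: [ 0  1  1  0]
  T: [-1  0 -2 -1]
RREF → pivots at {ω,m} ⇒ r = 2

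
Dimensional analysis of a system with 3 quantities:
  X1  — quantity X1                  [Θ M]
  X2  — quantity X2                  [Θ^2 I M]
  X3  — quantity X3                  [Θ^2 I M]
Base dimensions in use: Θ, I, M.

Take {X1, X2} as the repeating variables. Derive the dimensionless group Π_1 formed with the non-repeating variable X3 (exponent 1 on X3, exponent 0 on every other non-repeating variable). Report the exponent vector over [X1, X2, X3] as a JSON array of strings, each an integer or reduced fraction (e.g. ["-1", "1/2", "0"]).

["0", "-1", "1"]

Exponent matrix [Θ,I,M] × [X1,X2,X3]:
  Θ: [ 1  2  2]
  I: [ 0  1  1]
  M: [ 1  1  1]
Echelon form has 2 nonzero rows (pivots: X1,X2)
Pivot set = {X1,X2}, free = {X3}
RREF:
  r0: [   1    0    0]
  r1: [   0    1    1]
  r2: [   0    0    0]
Fix exponent of X3 at 1; solve each RREF row for its pivot's exponent:
  r0: exp(X1) + (0)·1 = 0 ⇒ exp(X1) = 0
  r1: exp(X2) + (1)·1 = 0 ⇒ exp(X2) = -1
Π_1 = X2^-1 · X3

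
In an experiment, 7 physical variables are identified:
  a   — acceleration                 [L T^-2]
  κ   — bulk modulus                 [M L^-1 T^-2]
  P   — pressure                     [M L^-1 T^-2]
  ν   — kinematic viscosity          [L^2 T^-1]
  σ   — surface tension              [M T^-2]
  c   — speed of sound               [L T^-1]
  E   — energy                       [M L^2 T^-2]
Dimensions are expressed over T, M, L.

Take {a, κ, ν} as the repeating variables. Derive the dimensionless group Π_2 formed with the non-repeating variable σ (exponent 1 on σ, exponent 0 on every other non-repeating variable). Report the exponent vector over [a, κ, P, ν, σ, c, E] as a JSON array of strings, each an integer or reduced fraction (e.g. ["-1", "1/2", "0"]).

["1/3", "-1", "0", "-2/3", "1", "0", "0"]

Dimensional matrix (T×M×L by a×κ×P×ν×σ×c×E):
  T: [-2 -2 -2 -1 -2 -1 -2]
  M: [ 0  1  1  0  1  0  1]
  L: [ 1 -1 -1  2  0  1  2]
Row reduction gives pivot columns a,κ,ν; rank = 3
Pivot set = {a,κ,ν}, free = {P,σ,c,E}
RREF:
  r0: [   1    0    0    0 -1/3  1/3   -1]
  r1: [   0    1    1    0    1    0    1]
  r2: [   0    0    0    1  2/3  1/3    2]
Fix exponent of σ at 1, P at 0, c at 0, E at 0; solve each RREF row for its pivot's exponent:
  r0: exp(a) + (-1/3)·1 = 0 ⇒ exp(a) = 1/3
  r1: exp(κ) + (1)·1 = 0 ⇒ exp(κ) = -1
  r2: exp(ν) + (2/3)·1 = 0 ⇒ exp(ν) = -2/3
Π_2 = a^(1/3) · κ^-1 · ν^(-2/3) · σ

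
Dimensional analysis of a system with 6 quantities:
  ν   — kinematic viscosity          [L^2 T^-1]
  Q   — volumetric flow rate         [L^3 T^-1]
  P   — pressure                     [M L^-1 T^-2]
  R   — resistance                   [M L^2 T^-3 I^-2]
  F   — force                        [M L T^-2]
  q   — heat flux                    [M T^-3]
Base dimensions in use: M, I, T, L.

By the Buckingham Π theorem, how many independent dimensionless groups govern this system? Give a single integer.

2

Write exponents as rows M,I,T,L / cols ν,Q,P,R,F,q:
  M: [ 0  0  1  1  1  1]
  I: [ 0  0  0 -2  0  0]
  T: [-1 -1 -2 -3 -2 -3]
  L: [ 2  3 -1  2  1  0]
Row reduction gives pivot columns ν,Q,P,R; rank = 4
n=6, r=4 ⇒ 2 dimensionless groups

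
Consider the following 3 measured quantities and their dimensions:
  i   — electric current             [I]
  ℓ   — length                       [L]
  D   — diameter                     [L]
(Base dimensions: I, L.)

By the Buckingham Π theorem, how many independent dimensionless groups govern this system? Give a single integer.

1

Write exponents as rows I,L / cols i,ℓ,D:
  I: [ 1  0  0]
  L: [ 0  1  1]
RREF → pivots at {i,ℓ} ⇒ r = 2
Π count = n − r = 3 − 2 = 1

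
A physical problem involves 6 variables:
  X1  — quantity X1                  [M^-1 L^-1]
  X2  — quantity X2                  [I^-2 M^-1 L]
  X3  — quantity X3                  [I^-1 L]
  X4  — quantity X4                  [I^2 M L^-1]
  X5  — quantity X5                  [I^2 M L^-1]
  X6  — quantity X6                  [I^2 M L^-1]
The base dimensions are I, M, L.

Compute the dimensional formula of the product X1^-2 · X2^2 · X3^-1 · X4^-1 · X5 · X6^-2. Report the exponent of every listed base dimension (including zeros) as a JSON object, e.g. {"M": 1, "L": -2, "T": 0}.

Write exponents as rows I,M,L / cols X1,X2,X3,X4,X5,X6:
  I: [ 0 -2 -1  2  2  2]
  M: [-1 -1  0  1  1  1]
  L: [-1  1  1 -1 -1 -1]
  [I]: (-2)·0+(2)·-2+(-1)·-1+(-1)·2+(1)·2+(-2)·2 = -7
  [M]: (-2)·-1+(2)·-1+(-1)·0+(-1)·1+(1)·1+(-2)·1 = -2
  [L]: (-2)·-1+(2)·1+(-1)·1+(-1)·-1+(1)·-1+(-2)·-1 = 5
⇒ I^-7 M^-2 L^5

{"I": -7, "M": -2, "L": 5}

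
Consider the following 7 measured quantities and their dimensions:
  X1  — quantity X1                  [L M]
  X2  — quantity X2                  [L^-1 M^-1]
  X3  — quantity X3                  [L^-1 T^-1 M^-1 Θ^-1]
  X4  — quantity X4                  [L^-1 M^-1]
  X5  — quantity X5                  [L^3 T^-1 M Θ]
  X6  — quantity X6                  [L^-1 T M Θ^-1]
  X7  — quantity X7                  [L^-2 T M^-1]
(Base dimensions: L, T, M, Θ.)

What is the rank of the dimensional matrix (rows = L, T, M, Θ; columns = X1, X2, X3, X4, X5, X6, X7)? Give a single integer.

Write exponents as rows L,T,M,Θ / cols X1,X2,X3,X4,X5,X6,X7:
  L: [ 1 -1 -1 -1  3 -1 -2]
  T: [ 0  0 -1  0 -1  1  1]
  M: [ 1 -1 -1 -1  1  1 -1]
  Θ: [ 0  0 -1  0  1 -1  0]
Echelon form has 3 nonzero rows (pivots: X1,X3,X5)

3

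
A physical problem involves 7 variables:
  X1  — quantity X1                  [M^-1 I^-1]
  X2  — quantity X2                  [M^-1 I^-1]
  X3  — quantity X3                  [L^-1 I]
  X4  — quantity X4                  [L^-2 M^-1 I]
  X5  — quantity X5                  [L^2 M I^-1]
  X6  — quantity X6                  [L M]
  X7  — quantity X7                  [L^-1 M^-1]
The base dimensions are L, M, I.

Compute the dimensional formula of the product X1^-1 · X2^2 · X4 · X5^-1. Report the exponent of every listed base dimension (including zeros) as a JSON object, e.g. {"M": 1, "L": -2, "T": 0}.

{"L": -4, "M": -3, "I": 1}

Write exponents as rows L,M,I / cols X1,X2,X3,X4,X5,X6,X7:
  L: [ 0  0 -1 -2  2  1 -1]
  M: [-1 -1  0 -1  1  1 -1]
  I: [-1 -1  1  1 -1  0  0]
  [L]: (-1)·0+(2)·0+(1)·-2+(-1)·2 = -4
  [M]: (-1)·-1+(2)·-1+(1)·-1+(-1)·1 = -3
  [I]: (-1)·-1+(2)·-1+(1)·1+(-1)·-1 = 1
⇒ L^-4 M^-3 I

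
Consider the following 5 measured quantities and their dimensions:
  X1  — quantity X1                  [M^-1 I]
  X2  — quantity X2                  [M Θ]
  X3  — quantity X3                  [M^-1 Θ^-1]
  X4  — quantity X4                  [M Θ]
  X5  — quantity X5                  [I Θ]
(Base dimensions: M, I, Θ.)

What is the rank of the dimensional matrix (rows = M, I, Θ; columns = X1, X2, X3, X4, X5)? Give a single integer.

2

Write exponents as rows M,I,Θ / cols X1,X2,X3,X4,X5:
  M: [-1  1 -1  1  0]
  I: [ 1  0  0  0  1]
  Θ: [ 0  1 -1  1  1]
RREF → pivots at {X1,X2} ⇒ r = 2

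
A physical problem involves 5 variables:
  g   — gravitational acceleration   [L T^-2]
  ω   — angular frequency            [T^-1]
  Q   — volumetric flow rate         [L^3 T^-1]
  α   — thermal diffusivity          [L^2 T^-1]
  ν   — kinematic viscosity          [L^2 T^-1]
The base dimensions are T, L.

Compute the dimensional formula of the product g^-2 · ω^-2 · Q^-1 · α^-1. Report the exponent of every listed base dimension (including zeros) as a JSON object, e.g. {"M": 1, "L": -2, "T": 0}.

{"T": 8, "L": -7}

Write exponents as rows T,L / cols g,ω,Q,α,ν:
  T: [-2 -1 -1 -1 -1]
  L: [ 1  0  3  2  2]
  [T]: (-2)·-2+(-2)·-1+(-1)·-1+(-1)·-1 = 8
  [L]: (-2)·1+(-2)·0+(-1)·3+(-1)·2 = -7
⇒ T^8 L^-7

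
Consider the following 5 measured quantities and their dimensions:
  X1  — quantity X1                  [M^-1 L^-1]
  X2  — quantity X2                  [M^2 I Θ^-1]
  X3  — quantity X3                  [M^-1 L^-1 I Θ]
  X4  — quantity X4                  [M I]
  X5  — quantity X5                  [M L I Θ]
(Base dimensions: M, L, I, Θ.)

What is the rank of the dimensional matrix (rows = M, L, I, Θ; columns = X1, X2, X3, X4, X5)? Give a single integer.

3

Dimensional matrix (M×L×I×Θ by X1×X2×X3×X4×X5):
  M: [-1  2 -1  1  1]
  L: [-1  0 -1  0  1]
  I: [ 0  1  1  1  1]
  Θ: [ 0 -1  1  0  1]
Row reduction gives pivot columns X1,X2,X3; rank = 3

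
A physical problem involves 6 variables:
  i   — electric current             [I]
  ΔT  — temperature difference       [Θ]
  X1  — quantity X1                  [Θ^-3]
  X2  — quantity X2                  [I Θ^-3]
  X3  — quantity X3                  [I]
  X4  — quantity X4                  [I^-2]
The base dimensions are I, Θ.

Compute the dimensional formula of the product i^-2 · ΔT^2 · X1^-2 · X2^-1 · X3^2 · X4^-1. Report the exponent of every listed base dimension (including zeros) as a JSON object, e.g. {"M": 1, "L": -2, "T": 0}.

{"I": 1, "Θ": 11}

Dimensional matrix (I×Θ by i×ΔT×X1×X2×X3×X4):
  I: [ 1  0  0  1  1 -2]
  Θ: [ 0  1 -3 -3  0  0]
  [I]: (-2)·1+(2)·0+(-2)·0+(-1)·1+(2)·1+(-1)·-2 = 1
  [Θ]: (-2)·0+(2)·1+(-2)·-3+(-1)·-3+(2)·0+(-1)·0 = 11
⇒ I Θ^11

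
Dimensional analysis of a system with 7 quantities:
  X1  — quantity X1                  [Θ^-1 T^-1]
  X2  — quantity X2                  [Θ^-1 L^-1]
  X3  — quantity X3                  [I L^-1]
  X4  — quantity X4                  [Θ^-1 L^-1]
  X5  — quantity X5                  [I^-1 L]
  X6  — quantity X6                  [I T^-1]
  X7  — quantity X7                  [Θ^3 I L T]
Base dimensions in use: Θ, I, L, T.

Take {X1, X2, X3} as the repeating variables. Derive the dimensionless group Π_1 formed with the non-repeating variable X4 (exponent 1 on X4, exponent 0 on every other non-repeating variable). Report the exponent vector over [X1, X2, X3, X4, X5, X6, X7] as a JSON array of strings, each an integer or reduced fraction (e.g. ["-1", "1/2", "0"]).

["0", "-1", "0", "1", "0", "0", "0"]

Write exponents as rows Θ,I,L,T / cols X1,X2,X3,X4,X5,X6,X7:
  Θ: [-1 -1  0 -1  0  0  3]
  I: [ 0  0  1  0 -1  1  1]
  L: [ 0 -1 -1 -1  1  0  1]
  T: [-1  0  0  0  0 -1  1]
Row reduction gives pivot columns X1,X2,X3; rank = 3
Repeat: X1,X2,X3; free: X4,X5,X6,X7
RREF:
  r0: [   1    0    0    0    0    1   -1]
  r1: [   0    1    0    1    0   -1   -2]
  r2: [   0    0    1    0   -1    1    1]
  r3: [   0    0    0    0    0    0    0]
Fix exponent of X4 at 1, X5 at 0, X6 at 0, X7 at 0; solve each RREF row for its pivot's exponent:
  r0: exp(X1) + (0)·1 = 0 ⇒ exp(X1) = 0
  r1: exp(X2) + (1)·1 = 0 ⇒ exp(X2) = -1
  r2: exp(X3) + (0)·1 = 0 ⇒ exp(X3) = 0
Π_1 = X2^-1 · X4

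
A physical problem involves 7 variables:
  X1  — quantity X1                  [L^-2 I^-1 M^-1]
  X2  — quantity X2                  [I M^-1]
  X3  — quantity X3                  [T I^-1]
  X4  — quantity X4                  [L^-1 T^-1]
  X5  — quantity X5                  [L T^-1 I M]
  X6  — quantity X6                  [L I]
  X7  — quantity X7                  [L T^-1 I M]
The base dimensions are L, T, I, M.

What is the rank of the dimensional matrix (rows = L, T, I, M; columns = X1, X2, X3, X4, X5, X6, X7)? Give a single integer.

3

Write exponents as rows L,T,I,M / cols X1,X2,X3,X4,X5,X6,X7:
  L: [-2  0  0 -1  1  1  1]
  T: [ 0  0  1 -1 -1  0 -1]
  I: [-1  1 -1  0  1  1  1]
  M: [-1 -1  0  0  1  0  1]
RREF → pivots at {X1,X2,X3} ⇒ r = 3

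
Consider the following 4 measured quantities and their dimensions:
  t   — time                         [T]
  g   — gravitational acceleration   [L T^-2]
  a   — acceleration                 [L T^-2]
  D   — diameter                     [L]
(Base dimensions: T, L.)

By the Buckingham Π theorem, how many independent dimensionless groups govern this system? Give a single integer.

Write exponents as rows T,L / cols t,g,a,D:
  T: [ 1 -2 -2  0]
  L: [ 0  1  1  1]
Echelon form has 2 nonzero rows (pivots: t,g)
n=4, r=2 ⇒ 2 dimensionless groups

2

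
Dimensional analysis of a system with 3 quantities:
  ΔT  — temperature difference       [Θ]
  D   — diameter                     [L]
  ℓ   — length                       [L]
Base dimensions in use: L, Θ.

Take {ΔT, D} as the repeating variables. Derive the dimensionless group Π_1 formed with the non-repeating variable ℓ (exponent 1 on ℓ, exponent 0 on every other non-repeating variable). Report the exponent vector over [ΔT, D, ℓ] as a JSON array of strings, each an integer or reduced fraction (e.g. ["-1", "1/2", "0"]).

Write exponents as rows L,Θ / cols ΔT,D,ℓ:
  L: [ 0  1  1]
  Θ: [ 1  0  0]
RREF → pivots at {ΔT,D} ⇒ r = 2
Repeat: ΔT,D; free: ℓ
RREF:
  r0: [   1    0    0]
  r1: [   0    1    1]
Fix exponent of ℓ at 1; solve each RREF row for its pivot's exponent:
  r0: exp(ΔT) + (0)·1 = 0 ⇒ exp(ΔT) = 0
  r1: exp(D) + (1)·1 = 0 ⇒ exp(D) = -1
Π_1 = D^-1 · ℓ

["0", "-1", "1"]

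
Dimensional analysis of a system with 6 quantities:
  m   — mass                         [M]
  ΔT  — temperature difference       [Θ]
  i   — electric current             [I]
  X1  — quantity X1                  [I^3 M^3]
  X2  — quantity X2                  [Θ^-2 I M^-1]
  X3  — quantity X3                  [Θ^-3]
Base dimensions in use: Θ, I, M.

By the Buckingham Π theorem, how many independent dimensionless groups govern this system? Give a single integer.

3

Dimensional matrix (Θ×I×M by m×ΔT×i×X1×X2×X3):
  Θ: [ 0  1  0  0 -2 -3]
  I: [ 0  0  1  3  1  0]
  M: [ 1  0  0  3 -1  0]
Echelon form has 3 nonzero rows (pivots: m,ΔT,i)
Π count = n − r = 6 − 3 = 3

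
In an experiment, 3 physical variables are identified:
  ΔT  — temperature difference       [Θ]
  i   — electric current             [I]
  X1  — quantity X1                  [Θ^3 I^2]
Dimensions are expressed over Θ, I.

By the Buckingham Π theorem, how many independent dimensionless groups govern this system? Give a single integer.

Write exponents as rows Θ,I / cols ΔT,i,X1:
  Θ: [ 1  0  3]
  I: [ 0  1  2]
Row reduction gives pivot columns ΔT,i; rank = 2
3 vars − rank 2 = 1 Π group

1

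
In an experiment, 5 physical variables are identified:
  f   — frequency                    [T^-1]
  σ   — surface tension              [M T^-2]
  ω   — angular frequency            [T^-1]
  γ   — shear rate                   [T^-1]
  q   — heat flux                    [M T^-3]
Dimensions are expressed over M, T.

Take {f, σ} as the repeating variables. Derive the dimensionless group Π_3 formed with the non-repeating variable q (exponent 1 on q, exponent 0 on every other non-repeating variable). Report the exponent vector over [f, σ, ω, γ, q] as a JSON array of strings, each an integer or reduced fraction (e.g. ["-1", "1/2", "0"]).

["-1", "-1", "0", "0", "1"]

Exponent matrix [M,T] × [f,σ,ω,γ,q]:
  M: [ 0  1  0  0  1]
  T: [-1 -2 -1 -1 -3]
Row reduction gives pivot columns f,σ; rank = 2
Pivot set = {f,σ}, free = {ω,γ,q}
RREF:
  r0: [   1    0    1    1    1]
  r1: [   0    1    0    0    1]
Fix exponent of q at 1, ω at 0, γ at 0; solve each RREF row for its pivot's exponent:
  r0: exp(f) + (1)·1 = 0 ⇒ exp(f) = -1
  r1: exp(σ) + (1)·1 = 0 ⇒ exp(σ) = -1
Π_3 = f^-1 · σ^-1 · q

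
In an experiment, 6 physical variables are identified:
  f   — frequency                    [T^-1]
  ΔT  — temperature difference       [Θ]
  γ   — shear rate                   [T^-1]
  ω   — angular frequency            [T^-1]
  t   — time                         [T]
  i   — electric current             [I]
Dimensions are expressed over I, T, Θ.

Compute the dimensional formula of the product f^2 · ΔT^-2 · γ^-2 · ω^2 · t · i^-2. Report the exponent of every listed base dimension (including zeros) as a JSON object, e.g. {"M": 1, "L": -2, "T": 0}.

{"I": -2, "T": -1, "Θ": -2}

Write exponents as rows I,T,Θ / cols f,ΔT,γ,ω,t,i:
  I: [ 0  0  0  0  0  1]
  T: [-1  0 -1 -1  1  0]
  Θ: [ 0  1  0  0  0  0]
  [I]: (2)·0+(-2)·0+(-2)·0+(2)·0+(1)·0+(-2)·1 = -2
  [T]: (2)·-1+(-2)·0+(-2)·-1+(2)·-1+(1)·1+(-2)·0 = -1
  [Θ]: (2)·0+(-2)·1+(-2)·0+(2)·0+(1)·0+(-2)·0 = -2
⇒ I^-2 T^-1 Θ^-2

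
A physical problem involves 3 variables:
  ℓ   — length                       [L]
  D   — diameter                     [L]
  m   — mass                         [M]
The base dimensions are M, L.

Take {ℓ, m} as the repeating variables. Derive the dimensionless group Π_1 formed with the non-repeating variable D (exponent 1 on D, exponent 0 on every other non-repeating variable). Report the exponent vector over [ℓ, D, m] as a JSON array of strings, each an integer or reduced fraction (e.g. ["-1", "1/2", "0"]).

["-1", "1", "0"]

Write exponents as rows M,L / cols ℓ,D,m:
  M: [ 0  0  1]
  L: [ 1  1  0]
Row reduction gives pivot columns ℓ,m; rank = 2
Pivot set = {ℓ,m}, free = {D}
RREF:
  r0: [   1    1    0]
  r1: [   0    0    1]
Fix exponent of D at 1; solve each RREF row for its pivot's exponent:
  r0: exp(ℓ) + (1)·1 = 0 ⇒ exp(ℓ) = -1
  r1: exp(m) + (0)·1 = 0 ⇒ exp(m) = 0
Π_1 = ℓ^-1 · D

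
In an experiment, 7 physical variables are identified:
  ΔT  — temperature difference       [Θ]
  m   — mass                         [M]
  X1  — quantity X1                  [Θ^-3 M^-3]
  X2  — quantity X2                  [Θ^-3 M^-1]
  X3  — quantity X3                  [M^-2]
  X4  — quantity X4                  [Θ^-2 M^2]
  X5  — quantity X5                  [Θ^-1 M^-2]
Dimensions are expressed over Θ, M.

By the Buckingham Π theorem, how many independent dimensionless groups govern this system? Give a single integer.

5

Exponent matrix [Θ,M] × [ΔT,m,X1,X2,X3,X4,X5]:
  Θ: [ 1  0 -3 -3  0 -2 -1]
  M: [ 0  1 -3 -1 -2  2 -2]
Row reduction gives pivot columns ΔT,m; rank = 2
Π count = n − r = 7 − 2 = 5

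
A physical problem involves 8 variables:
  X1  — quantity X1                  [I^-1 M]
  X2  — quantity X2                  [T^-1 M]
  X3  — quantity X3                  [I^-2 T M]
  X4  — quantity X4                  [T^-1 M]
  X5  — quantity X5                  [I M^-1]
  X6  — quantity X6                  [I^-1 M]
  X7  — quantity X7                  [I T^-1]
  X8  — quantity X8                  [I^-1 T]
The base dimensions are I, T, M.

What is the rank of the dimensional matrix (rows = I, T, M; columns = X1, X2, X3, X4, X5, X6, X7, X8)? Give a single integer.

Dimensional matrix (I×T×M by X1×X2×X3×X4×X5×X6×X7×X8):
  I: [-1  0 -2  0  1 -1  1 -1]
  T: [ 0 -1  1 -1  0  0 -1  1]
  M: [ 1  1  1  1 -1  1  0  0]
Echelon form has 2 nonzero rows (pivots: X1,X2)

2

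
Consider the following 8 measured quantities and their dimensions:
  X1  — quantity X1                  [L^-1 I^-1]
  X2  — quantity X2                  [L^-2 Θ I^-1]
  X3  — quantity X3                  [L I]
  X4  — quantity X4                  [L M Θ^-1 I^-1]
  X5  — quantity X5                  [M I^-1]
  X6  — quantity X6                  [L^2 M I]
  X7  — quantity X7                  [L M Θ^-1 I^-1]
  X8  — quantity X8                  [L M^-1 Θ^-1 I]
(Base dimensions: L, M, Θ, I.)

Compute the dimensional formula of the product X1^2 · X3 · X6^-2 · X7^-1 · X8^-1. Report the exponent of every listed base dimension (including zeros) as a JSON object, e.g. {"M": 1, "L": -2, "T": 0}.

Dimensional matrix (L×M×Θ×I by X1×X2×X3×X4×X5×X6×X7×X8):
  L: [-1 -2  1  1  0  2  1  1]
  M: [ 0  0  0  1  1  1  1 -1]
  Θ: [ 0  1  0 -1  0  0 -1 -1]
  I: [-1 -1  1 -1 -1  1 -1  1]
  [L]: (2)·-1+(1)·1+(-2)·2+(-1)·1+(-1)·1 = -7
  [M]: (2)·0+(1)·0+(-2)·1+(-1)·1+(-1)·-1 = -2
  [Θ]: (2)·0+(1)·0+(-2)·0+(-1)·-1+(-1)·-1 = 2
  [I]: (2)·-1+(1)·1+(-2)·1+(-1)·-1+(-1)·1 = -3
⇒ L^-7 M^-2 Θ^2 I^-3

{"L": -7, "M": -2, "Θ": 2, "I": -3}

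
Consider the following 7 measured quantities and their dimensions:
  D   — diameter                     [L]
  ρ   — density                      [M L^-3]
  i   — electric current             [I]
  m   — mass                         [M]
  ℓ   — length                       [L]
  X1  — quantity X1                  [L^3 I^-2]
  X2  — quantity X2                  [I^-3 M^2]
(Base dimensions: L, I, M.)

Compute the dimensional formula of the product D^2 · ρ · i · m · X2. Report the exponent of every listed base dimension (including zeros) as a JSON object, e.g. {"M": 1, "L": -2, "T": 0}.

Dimensional matrix (L×I×M by D×ρ×i×m×ℓ×X1×X2):
  L: [ 1 -3  0  0  1  3  0]
  I: [ 0  0  1  0  0 -2 -3]
  M: [ 0  1  0  1  0  0  2]
  [L]: (2)·1+(1)·-3+(1)·0+(1)·0+(1)·0 = -1
  [I]: (2)·0+(1)·0+(1)·1+(1)·0+(1)·-3 = -2
  [M]: (2)·0+(1)·1+(1)·0+(1)·1+(1)·2 = 4
⇒ L^-1 I^-2 M^4

{"L": -1, "I": -2, "M": 4}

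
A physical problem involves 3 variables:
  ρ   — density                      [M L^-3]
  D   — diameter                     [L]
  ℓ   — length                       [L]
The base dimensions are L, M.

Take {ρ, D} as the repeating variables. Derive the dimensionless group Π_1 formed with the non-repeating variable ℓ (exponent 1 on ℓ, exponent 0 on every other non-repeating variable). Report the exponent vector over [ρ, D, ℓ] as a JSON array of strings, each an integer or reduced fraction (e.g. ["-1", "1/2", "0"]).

["0", "-1", "1"]

Write exponents as rows L,M / cols ρ,D,ℓ:
  L: [-3  1  1]
  M: [ 1  0  0]
RREF → pivots at {ρ,D} ⇒ r = 2
Pivot set = {ρ,D}, free = {ℓ}
RREF:
  r0: [   1    0    0]
  r1: [   0    1    1]
Fix exponent of ℓ at 1; solve each RREF row for its pivot's exponent:
  r0: exp(ρ) + (0)·1 = 0 ⇒ exp(ρ) = 0
  r1: exp(D) + (1)·1 = 0 ⇒ exp(D) = -1
Π_1 = D^-1 · ℓ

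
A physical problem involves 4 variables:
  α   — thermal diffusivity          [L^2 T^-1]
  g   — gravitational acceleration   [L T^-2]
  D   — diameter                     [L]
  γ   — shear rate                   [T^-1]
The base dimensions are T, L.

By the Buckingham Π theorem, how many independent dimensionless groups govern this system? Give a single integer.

Write exponents as rows T,L / cols α,g,D,γ:
  T: [-1 -2  0 -1]
  L: [ 2  1  1  0]
Echelon form has 2 nonzero rows (pivots: α,g)
Π count = n − r = 4 − 2 = 2

2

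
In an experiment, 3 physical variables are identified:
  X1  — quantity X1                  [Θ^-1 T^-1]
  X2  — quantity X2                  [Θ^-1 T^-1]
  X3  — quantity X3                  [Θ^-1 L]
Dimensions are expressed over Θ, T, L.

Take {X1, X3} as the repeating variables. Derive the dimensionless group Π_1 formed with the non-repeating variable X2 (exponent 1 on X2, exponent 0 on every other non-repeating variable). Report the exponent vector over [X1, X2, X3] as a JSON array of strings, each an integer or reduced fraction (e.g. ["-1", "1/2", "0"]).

["-1", "1", "0"]

Dimensional matrix (Θ×T×L by X1×X2×X3):
  Θ: [-1 -1 -1]
  T: [-1 -1  0]
  L: [ 0  0  1]
Row reduction gives pivot columns X1,X3; rank = 2
Repeat: X1,X3; free: X2
RREF:
  r0: [   1    1    0]
  r1: [   0    0    1]
  r2: [   0    0    0]
Fix exponent of X2 at 1; solve each RREF row for its pivot's exponent:
  r0: exp(X1) + (1)·1 = 0 ⇒ exp(X1) = -1
  r1: exp(X3) + (0)·1 = 0 ⇒ exp(X3) = 0
Π_1 = X1^-1 · X2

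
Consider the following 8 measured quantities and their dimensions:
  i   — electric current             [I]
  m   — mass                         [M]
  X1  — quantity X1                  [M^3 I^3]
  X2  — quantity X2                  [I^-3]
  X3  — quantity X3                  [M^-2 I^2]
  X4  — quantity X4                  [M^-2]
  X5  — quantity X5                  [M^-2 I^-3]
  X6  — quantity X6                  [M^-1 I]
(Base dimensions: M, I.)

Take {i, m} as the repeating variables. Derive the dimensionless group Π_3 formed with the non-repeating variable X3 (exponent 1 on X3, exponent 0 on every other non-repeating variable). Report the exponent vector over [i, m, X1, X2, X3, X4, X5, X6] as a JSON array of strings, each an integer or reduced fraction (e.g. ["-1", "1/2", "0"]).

["-2", "2", "0", "0", "1", "0", "0", "0"]

Dimensional matrix (M×I by i×m×X1×X2×X3×X4×X5×X6):
  M: [ 0  1  3  0 -2 -2 -2 -1]
  I: [ 1  0  3 -3  2  0 -3  1]
Echelon form has 2 nonzero rows (pivots: i,m)
Pivot set = {i,m}, free = {X1,X2,X3,X4,X5,X6}
RREF:
  r0: [   1    0    3   -3    2    0   -3    1]
  r1: [   0    1    3    0   -2   -2   -2   -1]
Fix exponent of X3 at 1, X1 at 0, X2 at 0, X4 at 0, X5 at 0, X6 at 0; solve each RREF row for its pivot's exponent:
  r0: exp(i) + (2)·1 = 0 ⇒ exp(i) = -2
  r1: exp(m) + (-2)·1 = 0 ⇒ exp(m) = 2
Π_3 = i^-2 · m^2 · X3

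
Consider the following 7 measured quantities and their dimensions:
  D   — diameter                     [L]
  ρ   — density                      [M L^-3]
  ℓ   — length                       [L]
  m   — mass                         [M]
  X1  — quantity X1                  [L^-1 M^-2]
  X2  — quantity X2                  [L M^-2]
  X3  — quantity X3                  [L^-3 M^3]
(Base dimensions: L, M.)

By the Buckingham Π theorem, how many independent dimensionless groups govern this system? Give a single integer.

Write exponents as rows L,M / cols D,ρ,ℓ,m,X1,X2,X3:
  L: [ 1 -3  1  0 -1  1 -3]
  M: [ 0  1  0  1 -2 -2  3]
Row reduction gives pivot columns D,ρ; rank = 2
7 vars − rank 2 = 5 Π groups

5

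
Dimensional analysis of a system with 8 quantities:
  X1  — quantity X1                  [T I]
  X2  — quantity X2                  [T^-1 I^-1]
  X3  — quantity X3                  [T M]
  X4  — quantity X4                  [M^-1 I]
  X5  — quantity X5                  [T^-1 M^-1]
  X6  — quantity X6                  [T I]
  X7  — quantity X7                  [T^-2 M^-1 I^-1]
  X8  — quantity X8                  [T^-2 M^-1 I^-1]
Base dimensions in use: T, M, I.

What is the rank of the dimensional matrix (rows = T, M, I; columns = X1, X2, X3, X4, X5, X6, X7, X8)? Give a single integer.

Exponent matrix [T,M,I] × [X1,X2,X3,X4,X5,X6,X7,X8]:
  T: [ 1 -1  1  0 -1  1 -2 -2]
  M: [ 0  0  1 -1 -1  0 -1 -1]
  I: [ 1 -1  0  1  0  1 -1 -1]
Echelon form has 2 nonzero rows (pivots: X1,X3)

2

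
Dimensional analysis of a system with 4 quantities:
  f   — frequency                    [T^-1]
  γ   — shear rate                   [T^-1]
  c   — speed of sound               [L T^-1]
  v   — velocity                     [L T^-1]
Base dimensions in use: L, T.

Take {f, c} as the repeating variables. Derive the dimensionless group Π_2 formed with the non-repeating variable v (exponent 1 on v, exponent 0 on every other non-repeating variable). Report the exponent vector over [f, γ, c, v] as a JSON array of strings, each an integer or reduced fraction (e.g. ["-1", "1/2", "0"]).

["0", "0", "-1", "1"]

Dimensional matrix (L×T by f×γ×c×v):
  L: [ 0  0  1  1]
  T: [-1 -1 -1 -1]
Row reduction gives pivot columns f,c; rank = 2
Repeat: f,c; free: γ,v
RREF:
  r0: [   1    1    0    0]
  r1: [   0    0    1    1]
Fix exponent of v at 1, γ at 0; solve each RREF row for its pivot's exponent:
  r0: exp(f) + (0)·1 = 0 ⇒ exp(f) = 0
  r1: exp(c) + (1)·1 = 0 ⇒ exp(c) = -1
Π_2 = c^-1 · v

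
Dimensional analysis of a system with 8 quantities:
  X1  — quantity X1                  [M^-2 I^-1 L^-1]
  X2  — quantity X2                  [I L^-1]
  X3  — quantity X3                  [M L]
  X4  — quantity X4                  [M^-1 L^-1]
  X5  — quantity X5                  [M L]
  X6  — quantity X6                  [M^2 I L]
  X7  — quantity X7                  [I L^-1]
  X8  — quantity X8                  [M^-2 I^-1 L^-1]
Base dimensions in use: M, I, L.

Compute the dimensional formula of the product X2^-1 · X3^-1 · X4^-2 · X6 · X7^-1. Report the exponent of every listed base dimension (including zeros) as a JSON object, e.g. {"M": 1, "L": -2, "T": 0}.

Write exponents as rows M,I,L / cols X1,X2,X3,X4,X5,X6,X7,X8:
  M: [-2  0  1 -1  1  2  0 -2]
  I: [-1  1  0  0  0  1  1 -1]
  L: [-1 -1  1 -1  1  1 -1 -1]
  [M]: (-1)·0+(-1)·1+(-2)·-1+(1)·2+(-1)·0 = 3
  [I]: (-1)·1+(-1)·0+(-2)·0+(1)·1+(-1)·1 = -1
  [L]: (-1)·-1+(-1)·1+(-2)·-1+(1)·1+(-1)·-1 = 4
⇒ M^3 I^-1 L^4

{"M": 3, "I": -1, "L": 4}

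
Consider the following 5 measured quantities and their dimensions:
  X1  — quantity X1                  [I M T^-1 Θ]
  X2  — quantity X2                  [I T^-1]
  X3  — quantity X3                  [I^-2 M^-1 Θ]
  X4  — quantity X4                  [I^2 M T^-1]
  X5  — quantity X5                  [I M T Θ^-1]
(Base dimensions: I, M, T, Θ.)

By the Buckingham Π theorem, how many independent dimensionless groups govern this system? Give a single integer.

2

Write exponents as rows I,M,T,Θ / cols X1,X2,X3,X4,X5:
  I: [ 1  1 -2  2  1]
  M: [ 1  0 -1  1  1]
  T: [-1 -1  0 -1  1]
  Θ: [ 1  0  1  0 -1]
Row reduction gives pivot columns X1,X2,X3; rank = 3
Π count = n − r = 5 − 3 = 2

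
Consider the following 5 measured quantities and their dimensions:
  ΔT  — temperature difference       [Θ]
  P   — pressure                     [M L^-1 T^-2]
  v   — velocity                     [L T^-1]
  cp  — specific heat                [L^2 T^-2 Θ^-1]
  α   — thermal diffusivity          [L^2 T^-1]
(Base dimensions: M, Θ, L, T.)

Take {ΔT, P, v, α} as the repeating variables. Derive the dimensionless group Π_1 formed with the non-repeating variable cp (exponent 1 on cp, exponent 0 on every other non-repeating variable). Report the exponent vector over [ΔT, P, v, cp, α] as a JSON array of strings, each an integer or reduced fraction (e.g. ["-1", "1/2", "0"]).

Dimensional matrix (M×Θ×L×T by ΔT×P×v×cp×α):
  M: [ 0  1  0  0  0]
  Θ: [ 1  0  0 -1  0]
  L: [ 0 -1  1  2  2]
  T: [ 0 -2 -1 -2 -1]
Echelon form has 4 nonzero rows (pivots: ΔT,P,v,α)
Repeat: ΔT,P,v,α; free: cp
RREF:
  r0: [   1    0    0   -1    0]
  r1: [   0    1    0    0    0]
  r2: [   0    0    1    2    0]
  r3: [   0    0    0    0    1]
Fix exponent of cp at 1; solve each RREF row for its pivot's exponent:
  r0: exp(ΔT) + (-1)·1 = 0 ⇒ exp(ΔT) = 1
  r1: exp(P) + (0)·1 = 0 ⇒ exp(P) = 0
  r2: exp(v) + (2)·1 = 0 ⇒ exp(v) = -2
  r3: exp(α) + (0)·1 = 0 ⇒ exp(α) = 0
Π_1 = ΔT · v^-2 · cp

["1", "0", "-2", "1", "0"]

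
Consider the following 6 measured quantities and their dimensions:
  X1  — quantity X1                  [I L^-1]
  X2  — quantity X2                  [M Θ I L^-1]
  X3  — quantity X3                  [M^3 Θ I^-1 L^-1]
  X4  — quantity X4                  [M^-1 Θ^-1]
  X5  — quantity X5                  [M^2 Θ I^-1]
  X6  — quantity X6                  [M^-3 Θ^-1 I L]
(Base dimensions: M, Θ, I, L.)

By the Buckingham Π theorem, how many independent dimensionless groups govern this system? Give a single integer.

Exponent matrix [M,Θ,I,L] × [X1,X2,X3,X4,X5,X6]:
  M: [ 0  1  3 -1  2 -3]
  Θ: [ 0  1  1 -1  1 -1]
  I: [ 1  1 -1  0 -1  1]
  L: [-1 -1 -1  0  0  1]
RREF → pivots at {X1,X2,X3} ⇒ r = 3
n=6, r=3 ⇒ 3 dimensionless groups

3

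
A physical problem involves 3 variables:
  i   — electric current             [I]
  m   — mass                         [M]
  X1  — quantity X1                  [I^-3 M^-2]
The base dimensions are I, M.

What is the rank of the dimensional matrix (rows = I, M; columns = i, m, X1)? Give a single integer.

2

Dimensional matrix (I×M by i×m×X1):
  I: [ 1  0 -3]
  M: [ 0  1 -2]
Row reduction gives pivot columns i,m; rank = 2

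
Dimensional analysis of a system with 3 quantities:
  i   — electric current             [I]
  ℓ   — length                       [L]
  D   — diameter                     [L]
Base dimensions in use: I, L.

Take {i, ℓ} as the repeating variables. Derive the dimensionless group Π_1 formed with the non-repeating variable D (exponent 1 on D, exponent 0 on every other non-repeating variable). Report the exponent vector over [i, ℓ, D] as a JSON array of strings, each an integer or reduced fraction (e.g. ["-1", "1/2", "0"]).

["0", "-1", "1"]

Exponent matrix [I,L] × [i,ℓ,D]:
  I: [ 1  0  0]
  L: [ 0  1  1]
Echelon form has 2 nonzero rows (pivots: i,ℓ)
Pivot set = {i,ℓ}, free = {D}
RREF:
  r0: [   1    0    0]
  r1: [   0    1    1]
Fix exponent of D at 1; solve each RREF row for its pivot's exponent:
  r0: exp(i) + (0)·1 = 0 ⇒ exp(i) = 0
  r1: exp(ℓ) + (1)·1 = 0 ⇒ exp(ℓ) = -1
Π_1 = ℓ^-1 · D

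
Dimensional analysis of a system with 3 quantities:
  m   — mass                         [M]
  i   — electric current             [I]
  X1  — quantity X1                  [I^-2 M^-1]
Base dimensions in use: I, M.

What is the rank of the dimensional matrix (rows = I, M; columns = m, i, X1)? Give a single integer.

2

Exponent matrix [I,M] × [m,i,X1]:
  I: [ 0  1 -2]
  M: [ 1  0 -1]
Echelon form has 2 nonzero rows (pivots: m,i)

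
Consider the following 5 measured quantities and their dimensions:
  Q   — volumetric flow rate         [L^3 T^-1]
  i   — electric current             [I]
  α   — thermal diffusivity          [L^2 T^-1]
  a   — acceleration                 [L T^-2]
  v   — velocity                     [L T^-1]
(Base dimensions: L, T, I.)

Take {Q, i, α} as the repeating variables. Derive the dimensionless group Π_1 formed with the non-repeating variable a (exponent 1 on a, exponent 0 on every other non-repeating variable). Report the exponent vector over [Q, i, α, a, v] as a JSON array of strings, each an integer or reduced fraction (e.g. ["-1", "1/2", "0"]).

["3", "0", "-5", "1", "0"]

Write exponents as rows L,T,I / cols Q,i,α,a,v:
  L: [ 3  0  2  1  1]
  T: [-1  0 -1 -2 -1]
  I: [ 0  1  0  0  0]
RREF → pivots at {Q,i,α} ⇒ r = 3
Repeat: Q,i,α; free: a,v
RREF:
  r0: [   1    0    0   -3   -1]
  r1: [   0    1    0    0    0]
  r2: [   0    0    1    5    2]
Fix exponent of a at 1, v at 0; solve each RREF row for its pivot's exponent:
  r0: exp(Q) + (-3)·1 = 0 ⇒ exp(Q) = 3
  r1: exp(i) + (0)·1 = 0 ⇒ exp(i) = 0
  r2: exp(α) + (5)·1 = 0 ⇒ exp(α) = -5
Π_1 = Q^3 · α^-5 · a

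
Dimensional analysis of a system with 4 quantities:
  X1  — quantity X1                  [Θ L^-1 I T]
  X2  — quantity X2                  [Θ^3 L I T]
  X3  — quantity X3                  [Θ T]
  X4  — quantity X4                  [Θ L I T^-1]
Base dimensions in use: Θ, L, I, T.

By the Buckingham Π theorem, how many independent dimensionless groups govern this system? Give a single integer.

Exponent matrix [Θ,L,I,T] × [X1,X2,X3,X4]:
  Θ: [ 1  3  1  1]
  L: [-1  1  0  1]
  I: [ 1  1  0  1]
  T: [ 1  1  1 -1]
Row reduction gives pivot columns X1,X2,X3; rank = 3
4 vars − rank 3 = 1 Π group

1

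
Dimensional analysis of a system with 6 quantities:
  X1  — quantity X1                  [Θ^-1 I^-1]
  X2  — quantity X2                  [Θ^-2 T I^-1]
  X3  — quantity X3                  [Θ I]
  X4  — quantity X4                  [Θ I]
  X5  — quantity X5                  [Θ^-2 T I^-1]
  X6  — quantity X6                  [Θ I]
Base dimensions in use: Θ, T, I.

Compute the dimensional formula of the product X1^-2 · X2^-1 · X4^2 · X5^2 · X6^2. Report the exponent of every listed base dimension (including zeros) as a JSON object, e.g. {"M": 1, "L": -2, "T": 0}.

{"Θ": 4, "T": 1, "I": 5}

Write exponents as rows Θ,T,I / cols X1,X2,X3,X4,X5,X6:
  Θ: [-1 -2  1  1 -2  1]
  T: [ 0  1  0  0  1  0]
  I: [-1 -1  1  1 -1  1]
  [Θ]: (-2)·-1+(-1)·-2+(2)·1+(2)·-2+(2)·1 = 4
  [T]: (-2)·0+(-1)·1+(2)·0+(2)·1+(2)·0 = 1
  [I]: (-2)·-1+(-1)·-1+(2)·1+(2)·-1+(2)·1 = 5
⇒ Θ^4 T I^5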